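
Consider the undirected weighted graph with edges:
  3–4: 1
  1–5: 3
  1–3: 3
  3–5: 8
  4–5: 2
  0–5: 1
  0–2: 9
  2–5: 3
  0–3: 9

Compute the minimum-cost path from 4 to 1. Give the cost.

4

A few of the 4→1 routes:
4 - 5 - 1: 2 + 3 = 5
4 - 3 - 5 - 1: 1 + 8 + 3 = 12
4 - 3 - 1: 1 + 3 = 4
The minimum is 4.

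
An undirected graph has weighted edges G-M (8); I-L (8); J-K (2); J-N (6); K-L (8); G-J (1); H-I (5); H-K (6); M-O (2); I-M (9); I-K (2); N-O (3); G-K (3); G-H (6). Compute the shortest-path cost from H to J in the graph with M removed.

7

Comparing a few candidate routes:
H -> I -> K -> J: 5 + 2 + 2 = 9
H -> G -> J: 6 + 1 = 7
H -> K -> G -> J: 6 + 3 + 1 = 10
H -> K -> J: 6 + 2 = 8
H -> G -> K -> J: 6 + 3 + 2 = 11
The minimum is 7.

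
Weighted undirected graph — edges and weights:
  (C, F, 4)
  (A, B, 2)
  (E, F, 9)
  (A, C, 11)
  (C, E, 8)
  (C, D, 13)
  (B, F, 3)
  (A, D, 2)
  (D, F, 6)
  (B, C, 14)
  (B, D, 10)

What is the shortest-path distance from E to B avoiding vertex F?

21

Routes from E to B avoiding F:
E→C→D→A→B: 8 + 13 + 2 + 2 = 25
E→C→A→B: 8 + 11 + 2 = 21
E→C→B: 8 + 14 = 22
E→C→A→D→B: 8 + 11 + 2 + 10 = 31
E→C→D→B: 8 + 13 + 10 = 31
Shortest: 21.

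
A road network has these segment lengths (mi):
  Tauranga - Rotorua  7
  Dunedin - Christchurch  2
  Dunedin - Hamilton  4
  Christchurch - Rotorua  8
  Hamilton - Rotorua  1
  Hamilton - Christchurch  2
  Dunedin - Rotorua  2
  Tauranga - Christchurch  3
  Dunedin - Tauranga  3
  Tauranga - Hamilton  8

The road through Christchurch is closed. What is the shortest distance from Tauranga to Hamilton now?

6

Paths from Tauranga to Hamilton avoiding Christchurch:
Tauranga - Dunedin - Hamilton: 3 + 4 = 7
Tauranga - Rotorua - Dunedin - Hamilton: 7 + 2 + 4 = 13
Tauranga - Rotorua - Hamilton: 7 + 1 = 8
Tauranga - Dunedin - Rotorua - Hamilton: 3 + 2 + 1 = 6
Tauranga - Hamilton: 8
Best route has total 6 mi.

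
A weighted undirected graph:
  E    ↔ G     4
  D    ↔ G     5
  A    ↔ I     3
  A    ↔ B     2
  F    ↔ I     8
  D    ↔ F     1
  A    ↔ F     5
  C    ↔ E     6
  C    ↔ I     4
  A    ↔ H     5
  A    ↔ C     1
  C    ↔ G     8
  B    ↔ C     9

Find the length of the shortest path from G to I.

12

Comparing a few candidate routes:
G→D→F→I: 5 + 1 + 8 = 14
G→C→A→I: 8 + 1 + 3 = 12
G→E→C→A→I: 4 + 6 + 1 + 3 = 14
G→C→I: 8 + 4 = 12
G→D→F→A→I: 5 + 1 + 5 + 3 = 14
The minimum is 12.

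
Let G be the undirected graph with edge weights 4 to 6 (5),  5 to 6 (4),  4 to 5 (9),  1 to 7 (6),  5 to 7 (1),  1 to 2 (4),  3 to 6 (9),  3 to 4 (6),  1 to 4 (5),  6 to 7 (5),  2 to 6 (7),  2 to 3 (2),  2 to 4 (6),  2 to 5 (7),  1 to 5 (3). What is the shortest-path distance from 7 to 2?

Comparing a few candidate routes:
7→6→2: 5 + 7 = 12
7→5→2: 1 + 7 = 8
7→1→2: 6 + 4 = 10
7→5→1→2: 1 + 3 + 4 = 8
The minimum is 8.

8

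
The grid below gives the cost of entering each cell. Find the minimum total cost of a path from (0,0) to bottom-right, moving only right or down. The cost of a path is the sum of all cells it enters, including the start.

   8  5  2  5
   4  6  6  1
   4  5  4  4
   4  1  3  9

33

Take [0,0] [1,0] [2,0] [3,0] [3,1] [3,2] [3,3] for a total of 8 + 4 + 4 + 4 + 1 + 3 + 9 = 33.
For comparison, the top-then-right route costs 34.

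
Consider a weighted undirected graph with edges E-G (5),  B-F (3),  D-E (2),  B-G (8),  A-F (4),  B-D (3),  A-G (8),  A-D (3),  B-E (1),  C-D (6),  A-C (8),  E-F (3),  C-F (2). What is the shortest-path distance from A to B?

Some routes from A to B:
A -> F -> B: 4 + 3 = 7
A -> D -> B: 3 + 3 = 6
A -> D -> E -> B: 3 + 2 + 1 = 6
Best route has total 6.

6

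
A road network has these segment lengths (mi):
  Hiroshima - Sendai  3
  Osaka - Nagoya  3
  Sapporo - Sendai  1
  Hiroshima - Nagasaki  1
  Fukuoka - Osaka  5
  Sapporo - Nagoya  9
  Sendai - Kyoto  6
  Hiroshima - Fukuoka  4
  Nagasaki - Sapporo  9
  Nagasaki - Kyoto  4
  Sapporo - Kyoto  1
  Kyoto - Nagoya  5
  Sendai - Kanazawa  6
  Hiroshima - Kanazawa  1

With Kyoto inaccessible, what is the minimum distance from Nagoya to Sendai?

10

Checking several routes:
Nagoya → Osaka → Fukuoka → Hiroshima → Sendai: 3 + 5 + 4 + 3 = 15
Nagoya → Sapporo → Nagasaki → Hiroshima → Sendai: 9 + 9 + 1 + 3 = 22
Nagoya → Sapporo → Sendai: 9 + 1 = 10
Nagoya → Osaka → Fukuoka → Hiroshima → Kanazawa → Sendai: 3 + 5 + 4 + 1 + 6 = 19
Shortest: 10 mi.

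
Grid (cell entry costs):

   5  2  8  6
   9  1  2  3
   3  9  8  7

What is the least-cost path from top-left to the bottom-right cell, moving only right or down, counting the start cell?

Path [0,0] [0,1] [1,1] [1,2] [1,3] [2,3]: 5 + 2 + 1 + 2 + 3 + 7 = 20.

20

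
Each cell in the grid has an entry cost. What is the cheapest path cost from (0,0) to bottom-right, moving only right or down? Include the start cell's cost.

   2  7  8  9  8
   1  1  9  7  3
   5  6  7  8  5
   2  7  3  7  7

Take (0,0)→(1,0)→(1,1)→(2,1)→(2,2)→(3,2)→(3,3)→(3,4) for a total of 2 + 1 + 1 + 6 + 7 + 3 + 7 + 7 = 34.
For comparison, the top-then-right route costs 49.

34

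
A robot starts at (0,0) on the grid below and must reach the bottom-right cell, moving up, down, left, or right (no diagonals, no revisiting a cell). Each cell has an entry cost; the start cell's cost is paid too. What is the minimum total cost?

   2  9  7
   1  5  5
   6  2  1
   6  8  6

Path r0c0 → r1c0 → r1c1 → r2c1 → r2c2 → r3c2: 2 + 1 + 5 + 2 + 1 + 6 = 17.

17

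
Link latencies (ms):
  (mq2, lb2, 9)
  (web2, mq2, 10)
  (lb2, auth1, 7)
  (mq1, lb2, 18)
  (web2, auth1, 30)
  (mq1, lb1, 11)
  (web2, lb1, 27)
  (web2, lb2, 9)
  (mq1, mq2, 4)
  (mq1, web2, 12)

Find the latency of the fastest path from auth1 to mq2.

Some routes from auth1 to mq2:
auth1→lb2→web2→mq2: 7 + 9 + 10 = 26
auth1→lb2→mq1→mq2: 7 + 18 + 4 = 29
auth1→lb2→mq2: 7 + 9 = 16
auth1→lb2→web2→mq1→mq2: 7 + 9 + 12 + 4 = 32
Best route has total 16 ms.

16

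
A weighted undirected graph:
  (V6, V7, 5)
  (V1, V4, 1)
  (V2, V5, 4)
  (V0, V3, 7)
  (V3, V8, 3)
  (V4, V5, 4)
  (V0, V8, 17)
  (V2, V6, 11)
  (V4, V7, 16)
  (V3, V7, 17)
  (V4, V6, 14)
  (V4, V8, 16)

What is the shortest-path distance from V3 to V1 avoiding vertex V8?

Candidate routes:
V3 - V7 - V6 - V2 - V5 - V4 - V1: 17 + 5 + 11 + 4 + 4 + 1 = 42
V3 - V7 - V4 - V1: 17 + 16 + 1 = 34
V3 - V7 - V6 - V4 - V1: 17 + 5 + 14 + 1 = 37
Shortest: 34.

34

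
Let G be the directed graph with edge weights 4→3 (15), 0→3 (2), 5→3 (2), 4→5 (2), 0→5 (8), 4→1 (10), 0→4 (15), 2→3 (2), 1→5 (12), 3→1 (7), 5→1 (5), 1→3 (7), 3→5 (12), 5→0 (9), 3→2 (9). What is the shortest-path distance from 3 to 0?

21

Candidate routes:
3-1-5-0: 7 + 12 + 9 = 28
3-5-0: 12 + 9 = 21
Shortest: 21.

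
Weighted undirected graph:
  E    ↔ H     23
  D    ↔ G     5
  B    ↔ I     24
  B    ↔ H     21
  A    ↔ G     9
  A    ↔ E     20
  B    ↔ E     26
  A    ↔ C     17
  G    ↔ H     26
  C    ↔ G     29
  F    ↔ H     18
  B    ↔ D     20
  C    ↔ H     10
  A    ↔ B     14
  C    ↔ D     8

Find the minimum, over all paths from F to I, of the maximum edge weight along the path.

Checking several routes:
F→H→C→A→B→I: max(18, 10, 17, 14, 24) = 24
F→H→C→D→B→I: max(18, 10, 8, 20, 24) = 24
F→H→C→D→G→A→B→I: max(18, 10, 8, 5, 9, 14, 24) = 24
F→H→E→A→B→I: max(18, 23, 20, 14, 24) = 24
F→H→C→A→G→D→B→I: max(18, 10, 17, 9, 5, 20, 24) = 24
Best route has worst link 24.

24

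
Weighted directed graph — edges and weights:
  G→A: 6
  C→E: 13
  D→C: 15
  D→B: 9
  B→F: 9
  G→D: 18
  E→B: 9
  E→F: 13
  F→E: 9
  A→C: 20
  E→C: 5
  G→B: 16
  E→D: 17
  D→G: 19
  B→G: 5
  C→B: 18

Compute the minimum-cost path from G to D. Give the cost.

18

Paths from G to D:
G - B - F - E - D: 16 + 9 + 9 + 17 = 51
G - A - C - B - F - E - D: 6 + 20 + 18 + 9 + 9 + 17 = 79
G - A - C - E - D: 6 + 20 + 13 + 17 = 56
G - D: 18
Shortest: 18.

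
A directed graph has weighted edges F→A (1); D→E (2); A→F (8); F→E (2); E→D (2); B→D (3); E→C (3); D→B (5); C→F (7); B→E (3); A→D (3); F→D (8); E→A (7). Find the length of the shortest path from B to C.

Routes from B to C:
B → E → C: 3 + 3 = 6
B → D → E → C: 3 + 2 + 3 = 8
Shortest: 6.

6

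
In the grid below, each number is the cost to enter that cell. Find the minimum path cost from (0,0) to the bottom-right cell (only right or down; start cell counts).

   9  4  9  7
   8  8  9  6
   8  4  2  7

Best path: (0,0) → (0,1) → (1,1) → (2,1) → (2,2) → (2,3)
Cost: 9 + 4 + 8 + 4 + 2 + 7 = 34
(Top row then right column would cost 42.)

34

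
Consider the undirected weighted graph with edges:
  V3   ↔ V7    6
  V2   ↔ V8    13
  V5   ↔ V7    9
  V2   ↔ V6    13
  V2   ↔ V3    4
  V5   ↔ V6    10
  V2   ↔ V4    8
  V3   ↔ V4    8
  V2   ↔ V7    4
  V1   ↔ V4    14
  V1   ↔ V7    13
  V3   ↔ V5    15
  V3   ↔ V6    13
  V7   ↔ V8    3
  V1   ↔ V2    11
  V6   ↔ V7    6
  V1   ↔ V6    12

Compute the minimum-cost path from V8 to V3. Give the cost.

9

A few of the V8→V3 routes:
V8→V2→V3: 13 + 4 = 17
V8→V7→V3: 3 + 6 = 9
V8→V7→V2→V3: 3 + 4 + 4 = 11
Shortest: 9.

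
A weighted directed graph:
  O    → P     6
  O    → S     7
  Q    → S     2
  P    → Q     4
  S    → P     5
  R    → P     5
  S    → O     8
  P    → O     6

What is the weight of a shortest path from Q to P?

7

Routes from Q to P:
Q → S → P: 2 + 5 = 7
Q → S → O → P: 2 + 8 + 6 = 16
Best route has total 7.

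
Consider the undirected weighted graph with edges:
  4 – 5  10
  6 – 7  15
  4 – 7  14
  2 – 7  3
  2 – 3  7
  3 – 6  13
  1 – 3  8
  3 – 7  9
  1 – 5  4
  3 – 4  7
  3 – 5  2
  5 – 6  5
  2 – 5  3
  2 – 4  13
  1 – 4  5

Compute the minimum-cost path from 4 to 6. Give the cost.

14

Some routes from 4 to 6:
4-5-6: 10 + 5 = 15
4-1-5-6: 5 + 4 + 5 = 14
4-3-5-6: 7 + 2 + 5 = 14
Shortest: 14.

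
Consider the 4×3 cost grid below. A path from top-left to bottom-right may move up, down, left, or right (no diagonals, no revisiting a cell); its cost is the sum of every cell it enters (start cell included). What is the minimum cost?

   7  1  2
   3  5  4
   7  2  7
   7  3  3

Path [0,0] [0,1] [1,1] [2,1] [3,1] [3,2]: 7 + 1 + 5 + 2 + 3 + 3 = 21.

21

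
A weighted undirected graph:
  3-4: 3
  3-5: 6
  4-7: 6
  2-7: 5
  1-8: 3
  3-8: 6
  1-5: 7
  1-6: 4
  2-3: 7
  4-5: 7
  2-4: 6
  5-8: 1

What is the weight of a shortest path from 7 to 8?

14

Some routes from 7 to 8:
7 -> 4 -> 3 -> 8: 6 + 3 + 6 = 15
7 -> 4 -> 5 -> 8: 6 + 7 + 1 = 14
7 -> 4 -> 3 -> 5 -> 8: 6 + 3 + 6 + 1 = 16
Shortest: 14.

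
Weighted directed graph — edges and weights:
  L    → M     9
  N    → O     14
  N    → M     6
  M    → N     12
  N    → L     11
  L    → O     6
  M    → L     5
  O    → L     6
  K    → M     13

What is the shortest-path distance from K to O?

24

Routes from K to O:
K -> M -> L -> O: 13 + 5 + 6 = 24
K -> M -> N -> L -> O: 13 + 12 + 11 + 6 = 42
K -> M -> N -> O: 13 + 12 + 14 = 39
The minimum is 24.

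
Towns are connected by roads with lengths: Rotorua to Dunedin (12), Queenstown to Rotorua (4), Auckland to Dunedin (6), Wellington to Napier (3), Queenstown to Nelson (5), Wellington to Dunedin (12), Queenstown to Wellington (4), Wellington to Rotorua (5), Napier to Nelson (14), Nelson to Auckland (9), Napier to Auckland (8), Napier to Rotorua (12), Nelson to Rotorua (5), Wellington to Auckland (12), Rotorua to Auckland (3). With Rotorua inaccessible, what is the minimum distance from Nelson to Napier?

Comparing a few candidate routes:
Nelson -> Queenstown -> Wellington -> Auckland -> Napier: 5 + 4 + 12 + 8 = 29
Nelson -> Auckland -> Napier: 9 + 8 = 17
Nelson -> Auckland -> Wellington -> Napier: 9 + 12 + 3 = 24
Nelson -> Napier: 14
Nelson -> Queenstown -> Wellington -> Napier: 5 + 4 + 3 = 12
Nelson -> Auckland -> Dunedin -> Wellington -> Napier: 9 + 6 + 12 + 3 = 30
Best route has total 12.

12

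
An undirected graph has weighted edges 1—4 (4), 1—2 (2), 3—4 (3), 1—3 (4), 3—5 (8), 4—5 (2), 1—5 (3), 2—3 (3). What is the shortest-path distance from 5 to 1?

Comparing a few candidate routes:
5 → 4 → 1: 2 + 4 = 6
5 → 1: 3
5 → 4 → 3 → 2 → 1: 2 + 3 + 3 + 2 = 10
5 → 4 → 3 → 1: 2 + 3 + 4 = 9
Best route has total 3.

3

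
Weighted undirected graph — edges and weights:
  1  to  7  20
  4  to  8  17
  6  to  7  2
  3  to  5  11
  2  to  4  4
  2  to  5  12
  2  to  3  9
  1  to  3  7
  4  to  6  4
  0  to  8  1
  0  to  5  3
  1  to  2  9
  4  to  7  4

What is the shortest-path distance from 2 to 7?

8

Some routes from 2 to 7:
2 -> 3 -> 1 -> 7: 9 + 7 + 20 = 36
2 -> 4 -> 7: 4 + 4 = 8
2 -> 4 -> 6 -> 7: 4 + 4 + 2 = 10
2 -> 1 -> 7: 9 + 20 = 29
2 -> 5 -> 0 -> 8 -> 4 -> 7: 12 + 3 + 1 + 17 + 4 = 37
Shortest: 8.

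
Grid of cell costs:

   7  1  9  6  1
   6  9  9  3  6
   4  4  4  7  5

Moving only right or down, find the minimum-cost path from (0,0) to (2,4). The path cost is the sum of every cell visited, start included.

35

Cheapest: [0,0] [0,1] [0,2] [0,3] [0,4] [1,4] [2,4]
  7 + 1 + 9 + 6 + 1 + 6 + 5 = 35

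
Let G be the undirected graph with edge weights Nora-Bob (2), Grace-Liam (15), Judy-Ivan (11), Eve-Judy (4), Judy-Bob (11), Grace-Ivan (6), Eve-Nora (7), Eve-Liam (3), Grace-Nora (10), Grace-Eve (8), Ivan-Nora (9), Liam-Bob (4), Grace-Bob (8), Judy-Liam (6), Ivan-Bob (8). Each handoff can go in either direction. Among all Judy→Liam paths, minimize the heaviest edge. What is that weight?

Some routes from Judy to Liam:
Judy→Liam: max(6) = 6
Judy→Eve→Nora→Bob→Liam: max(4, 7, 2, 4) = 7
Judy→Eve→Grace→Bob→Liam: max(4, 8, 8, 4) = 8
Judy→Eve→Grace→Ivan→Bob→Liam: max(4, 8, 6, 8, 4) = 8
Judy→Eve→Liam: max(4, 3) = 4
Judy→Eve→Grace→Ivan→Nora→Bob→Liam: max(4, 8, 6, 9, 2, 4) = 9
The minimum achievable maximum is 4.

4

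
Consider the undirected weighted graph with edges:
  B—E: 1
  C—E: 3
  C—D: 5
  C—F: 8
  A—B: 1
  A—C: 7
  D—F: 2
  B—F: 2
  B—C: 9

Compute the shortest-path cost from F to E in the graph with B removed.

Candidate routes:
F → C → E: 8 + 3 = 11
F → D → C → E: 2 + 5 + 3 = 10
The minimum is 10.

10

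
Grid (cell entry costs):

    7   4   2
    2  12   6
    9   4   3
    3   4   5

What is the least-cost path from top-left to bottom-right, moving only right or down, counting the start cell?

Path (0,0) -> (0,1) -> (0,2) -> (1,2) -> (2,2) -> (3,2): 7 + 4 + 2 + 6 + 3 + 5 = 27.

27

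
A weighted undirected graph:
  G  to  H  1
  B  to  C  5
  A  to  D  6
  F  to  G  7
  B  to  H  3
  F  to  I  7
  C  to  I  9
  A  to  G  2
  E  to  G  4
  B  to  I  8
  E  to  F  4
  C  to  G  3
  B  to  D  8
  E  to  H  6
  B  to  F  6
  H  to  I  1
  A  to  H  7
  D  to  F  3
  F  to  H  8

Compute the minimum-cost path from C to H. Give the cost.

4

Comparing a few candidate routes:
C → G → A → H: 3 + 2 + 7 = 12
C → I → H: 9 + 1 = 10
C → B → H: 5 + 3 = 8
C → G → H: 3 + 1 = 4
Shortest: 4.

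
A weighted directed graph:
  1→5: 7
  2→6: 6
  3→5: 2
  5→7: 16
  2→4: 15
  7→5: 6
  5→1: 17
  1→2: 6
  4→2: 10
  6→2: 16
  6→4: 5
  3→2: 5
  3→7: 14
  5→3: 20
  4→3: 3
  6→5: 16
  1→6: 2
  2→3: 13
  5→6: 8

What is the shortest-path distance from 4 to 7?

17

Comparing a few candidate routes:
4→2→3→5→7: 10 + 13 + 2 + 16 = 41
4→3→5→7: 3 + 2 + 16 = 21
4→2→3→7: 10 + 13 + 14 = 37
4→3→2→6→5→7: 3 + 5 + 6 + 16 + 16 = 46
4→3→7: 3 + 14 = 17
Shortest: 17.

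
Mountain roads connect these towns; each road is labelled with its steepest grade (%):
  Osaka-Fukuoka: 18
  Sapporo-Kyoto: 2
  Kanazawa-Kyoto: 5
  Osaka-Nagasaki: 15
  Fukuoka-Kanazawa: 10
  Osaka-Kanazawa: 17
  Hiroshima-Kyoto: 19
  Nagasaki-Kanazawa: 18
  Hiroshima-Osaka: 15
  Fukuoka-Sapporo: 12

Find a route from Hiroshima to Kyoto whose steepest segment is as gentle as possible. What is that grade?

17

A few of the Hiroshima→Kyoto routes:
Hiroshima - Osaka - Kanazawa - Kyoto: max(15, 17, 5) = 17
Hiroshima - Osaka - Fukuoka - Sapporo - Kyoto: max(15, 18, 12, 2) = 18
Hiroshima - Osaka - Kanazawa - Fukuoka - Sapporo - Kyoto: max(15, 17, 10, 12, 2) = 17
Hiroshima - Osaka - Fukuoka - Kanazawa - Kyoto: max(15, 18, 10, 5) = 18
Best route has worst link 17%.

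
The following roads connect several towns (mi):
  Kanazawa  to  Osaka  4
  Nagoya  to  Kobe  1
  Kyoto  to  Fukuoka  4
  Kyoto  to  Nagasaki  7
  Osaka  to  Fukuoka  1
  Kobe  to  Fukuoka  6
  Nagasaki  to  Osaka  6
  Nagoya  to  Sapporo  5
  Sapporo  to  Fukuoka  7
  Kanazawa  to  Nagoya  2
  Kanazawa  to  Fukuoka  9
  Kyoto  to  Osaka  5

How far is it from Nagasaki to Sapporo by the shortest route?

Comparing a few candidate routes:
Nagasaki -> Kyoto -> Fukuoka -> Sapporo: 7 + 4 + 7 = 18
Nagasaki -> Osaka -> Kanazawa -> Nagoya -> Sapporo: 6 + 4 + 2 + 5 = 17
Nagasaki -> Kyoto -> Osaka -> Fukuoka -> Sapporo: 7 + 5 + 1 + 7 = 20
Nagasaki -> Osaka -> Fukuoka -> Sapporo: 6 + 1 + 7 = 14
Nagasaki -> Osaka -> Fukuoka -> Kobe -> Nagoya -> Sapporo: 6 + 1 + 6 + 1 + 5 = 19
Shortest: 14 mi.

14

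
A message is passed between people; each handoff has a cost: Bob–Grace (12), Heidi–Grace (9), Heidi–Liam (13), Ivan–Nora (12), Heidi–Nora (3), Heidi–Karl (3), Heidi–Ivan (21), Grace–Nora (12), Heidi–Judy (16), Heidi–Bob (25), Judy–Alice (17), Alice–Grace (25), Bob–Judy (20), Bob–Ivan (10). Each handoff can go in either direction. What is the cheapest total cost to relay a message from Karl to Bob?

24

Checking several routes:
Karl-Heidi-Grace-Bob: 3 + 9 + 12 = 24
Karl-Heidi-Nora-Ivan-Bob: 3 + 3 + 12 + 10 = 28
Karl-Heidi-Bob: 3 + 25 = 28
The minimum is 24.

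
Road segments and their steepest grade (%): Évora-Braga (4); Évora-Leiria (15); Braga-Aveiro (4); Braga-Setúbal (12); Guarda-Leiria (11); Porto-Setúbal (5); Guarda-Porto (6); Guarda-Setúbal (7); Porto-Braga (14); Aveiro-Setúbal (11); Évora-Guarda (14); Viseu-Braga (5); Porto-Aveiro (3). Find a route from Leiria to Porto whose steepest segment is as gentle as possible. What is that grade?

11

Some routes from Leiria to Porto:
Leiria-Guarda-Setúbal-Aveiro-Porto: max(11, 7, 11, 3) = 11
Leiria-Guarda-Setúbal-Braga-Aveiro-Porto: max(11, 7, 12, 4, 3) = 12
Leiria-Guarda-Setúbal-Porto: max(11, 7, 5) = 11
Leiria-Guarda-Porto: max(11, 6) = 11
Best route has worst link 11%.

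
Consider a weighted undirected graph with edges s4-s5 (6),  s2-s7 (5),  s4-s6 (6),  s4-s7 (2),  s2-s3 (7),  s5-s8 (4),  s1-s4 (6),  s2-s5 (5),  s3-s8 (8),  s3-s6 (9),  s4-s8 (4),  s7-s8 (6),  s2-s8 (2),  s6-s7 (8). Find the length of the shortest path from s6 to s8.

10

A few of the s6→s8 routes:
s6 - s4 - s8: 6 + 4 = 10
s6 - s7 - s8: 8 + 6 = 14
s6 - s7 - s4 - s8: 8 + 2 + 4 = 14
s6 - s4 - s7 - s2 - s8: 6 + 2 + 5 + 2 = 15
s6 - s4 - s7 - s8: 6 + 2 + 6 = 14
Best route has total 10.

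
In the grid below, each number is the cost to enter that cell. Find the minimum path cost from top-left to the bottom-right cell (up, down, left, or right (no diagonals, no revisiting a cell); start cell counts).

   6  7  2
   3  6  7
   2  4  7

Cheapest: r0c0→r1c0→r2c0→r2c1→r2c2
  6 + 3 + 2 + 4 + 7 = 22

22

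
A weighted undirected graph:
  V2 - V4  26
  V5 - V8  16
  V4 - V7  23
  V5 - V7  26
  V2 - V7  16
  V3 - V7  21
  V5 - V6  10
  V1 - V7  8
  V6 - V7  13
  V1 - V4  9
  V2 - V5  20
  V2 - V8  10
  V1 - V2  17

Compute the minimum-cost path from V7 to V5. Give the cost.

A few of the V7→V5 routes:
V7→V6→V5: 13 + 10 = 23
V7→V2→V5: 16 + 20 = 36
V7→V5: 26
Best route has total 23.

23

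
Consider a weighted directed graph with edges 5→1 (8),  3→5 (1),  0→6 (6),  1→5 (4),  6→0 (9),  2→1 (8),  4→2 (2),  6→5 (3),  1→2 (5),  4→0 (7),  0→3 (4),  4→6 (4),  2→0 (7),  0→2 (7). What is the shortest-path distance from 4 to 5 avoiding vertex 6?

Routes from 4 to 5 avoiding 6:
4 - 0 - 2 - 1 - 5: 7 + 7 + 8 + 4 = 26
4 - 2 - 0 - 3 - 5: 2 + 7 + 4 + 1 = 14
4 - 2 - 1 - 5: 2 + 8 + 4 = 14
4 - 0 - 3 - 5: 7 + 4 + 1 = 12
Shortest: 12.

12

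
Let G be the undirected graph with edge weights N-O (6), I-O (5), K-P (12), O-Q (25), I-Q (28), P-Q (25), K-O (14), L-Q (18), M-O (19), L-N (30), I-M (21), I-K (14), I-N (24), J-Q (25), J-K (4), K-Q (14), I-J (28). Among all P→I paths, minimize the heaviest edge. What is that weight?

A few of the P→I routes:
P - K - O - M - I: max(12, 14, 19, 21) = 21
P - K - O - N - I: max(12, 14, 6, 24) = 24
P - K - I: max(12, 14) = 14
P - K - O - I: max(12, 14, 5) = 14
Smallest bottleneck: 14.

14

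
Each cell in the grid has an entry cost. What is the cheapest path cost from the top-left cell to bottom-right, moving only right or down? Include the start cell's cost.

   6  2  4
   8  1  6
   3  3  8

20

Cheapest: r0c0 -> r0c1 -> r1c1 -> r2c1 -> r2c2
  6 + 2 + 1 + 3 + 8 = 20
For comparison, the top-then-right route costs 26.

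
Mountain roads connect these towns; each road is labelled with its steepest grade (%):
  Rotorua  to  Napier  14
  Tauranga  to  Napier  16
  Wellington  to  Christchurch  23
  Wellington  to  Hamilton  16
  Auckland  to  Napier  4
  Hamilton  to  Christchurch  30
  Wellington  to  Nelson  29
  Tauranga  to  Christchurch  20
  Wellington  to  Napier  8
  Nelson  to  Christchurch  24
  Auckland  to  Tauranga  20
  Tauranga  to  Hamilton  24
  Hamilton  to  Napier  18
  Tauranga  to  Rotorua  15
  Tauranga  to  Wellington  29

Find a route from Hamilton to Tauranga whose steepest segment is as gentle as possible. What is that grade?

Comparing a few candidate routes:
Hamilton -> Wellington -> Napier -> Tauranga: max(16, 8, 16) = 16
Hamilton -> Wellington -> Napier -> Rotorua -> Tauranga: max(16, 8, 14, 15) = 16
Hamilton -> Napier -> Tauranga: max(18, 16) = 18
The minimum achievable maximum is 16%.

16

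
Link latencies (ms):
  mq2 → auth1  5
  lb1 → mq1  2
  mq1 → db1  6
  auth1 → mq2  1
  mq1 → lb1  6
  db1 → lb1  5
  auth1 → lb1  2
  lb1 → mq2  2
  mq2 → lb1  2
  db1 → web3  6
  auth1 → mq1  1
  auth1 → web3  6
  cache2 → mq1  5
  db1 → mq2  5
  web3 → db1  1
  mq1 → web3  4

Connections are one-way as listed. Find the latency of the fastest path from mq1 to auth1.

13

Checking several routes:
mq1→db1→mq2→auth1: 6 + 5 + 5 = 16
mq1→web3→db1→lb1→mq2→auth1: 4 + 1 + 5 + 2 + 5 = 17
mq1→lb1→mq2→auth1: 6 + 2 + 5 = 13
mq1→web3→db1→mq2→auth1: 4 + 1 + 5 + 5 = 15
Best route has total 13 ms.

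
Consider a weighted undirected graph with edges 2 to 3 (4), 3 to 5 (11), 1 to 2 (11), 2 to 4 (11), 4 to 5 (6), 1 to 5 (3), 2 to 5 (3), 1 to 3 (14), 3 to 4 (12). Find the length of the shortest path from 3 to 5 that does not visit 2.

Paths from 3 to 5 avoiding 2:
3 → 1 → 5: 14 + 3 = 17
3 → 4 → 5: 12 + 6 = 18
3 → 5: 11
Best route has total 11.

11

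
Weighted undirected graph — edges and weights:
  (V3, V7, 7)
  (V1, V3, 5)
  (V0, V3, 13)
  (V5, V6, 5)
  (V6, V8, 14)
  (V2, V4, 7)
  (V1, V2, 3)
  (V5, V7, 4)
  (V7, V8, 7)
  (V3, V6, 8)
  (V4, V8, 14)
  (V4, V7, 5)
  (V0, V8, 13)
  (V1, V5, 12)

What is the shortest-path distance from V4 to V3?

Some routes from V4 to V3:
V4→V7→V5→V6→V3: 5 + 4 + 5 + 8 = 22
V4→V8→V7→V3: 14 + 7 + 7 = 28
V4→V2→V1→V3: 7 + 3 + 5 = 15
V4→V7→V3: 5 + 7 = 12
V4→V2→V1→V5→V7→V3: 7 + 3 + 12 + 4 + 7 = 33
V4→V7→V5→V1→V3: 5 + 4 + 12 + 5 = 26
Best route has total 12.

12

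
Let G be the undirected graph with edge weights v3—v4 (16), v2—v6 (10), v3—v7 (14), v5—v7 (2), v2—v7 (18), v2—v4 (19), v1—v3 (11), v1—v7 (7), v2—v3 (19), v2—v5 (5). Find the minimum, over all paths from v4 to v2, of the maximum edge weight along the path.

16

Candidate routes:
v4 -> v3 -> v7 -> v2: max(16, 14, 18) = 18
v4 -> v3 -> v1 -> v7 -> v5 -> v2: max(16, 11, 7, 2, 5) = 16
v4 -> v3 -> v1 -> v7 -> v2: max(16, 11, 7, 18) = 18
v4 -> v3 -> v2: max(16, 19) = 19
v4 -> v3 -> v7 -> v5 -> v2: max(16, 14, 2, 5) = 16
v4 -> v2: max(19) = 19
Best route has worst link 16.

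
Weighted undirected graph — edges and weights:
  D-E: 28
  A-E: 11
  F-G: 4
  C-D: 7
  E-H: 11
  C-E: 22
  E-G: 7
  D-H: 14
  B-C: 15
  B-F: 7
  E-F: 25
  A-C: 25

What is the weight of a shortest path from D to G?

32

Checking several routes:
D -> E -> G: 28 + 7 = 35
D -> H -> E -> G: 14 + 11 + 7 = 32
D -> C -> E -> G: 7 + 22 + 7 = 36
D -> C -> B -> F -> G: 7 + 15 + 7 + 4 = 33
D -> H -> E -> F -> G: 14 + 11 + 25 + 4 = 54
D -> C -> A -> E -> G: 7 + 25 + 11 + 7 = 50
The minimum is 32.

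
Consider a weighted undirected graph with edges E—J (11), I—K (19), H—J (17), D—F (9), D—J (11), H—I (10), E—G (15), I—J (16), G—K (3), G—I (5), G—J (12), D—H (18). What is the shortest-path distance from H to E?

28

Checking several routes:
H → I → G → E: 10 + 5 + 15 = 30
H → J → E: 17 + 11 = 28
H → I → J → E: 10 + 16 + 11 = 37
Shortest: 28.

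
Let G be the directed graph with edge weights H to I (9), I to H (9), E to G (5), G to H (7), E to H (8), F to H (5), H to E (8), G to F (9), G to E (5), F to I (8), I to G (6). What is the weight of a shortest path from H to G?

13

Routes from H to G:
H → I → G: 9 + 6 = 15
H → E → G: 8 + 5 = 13
Best route has total 13.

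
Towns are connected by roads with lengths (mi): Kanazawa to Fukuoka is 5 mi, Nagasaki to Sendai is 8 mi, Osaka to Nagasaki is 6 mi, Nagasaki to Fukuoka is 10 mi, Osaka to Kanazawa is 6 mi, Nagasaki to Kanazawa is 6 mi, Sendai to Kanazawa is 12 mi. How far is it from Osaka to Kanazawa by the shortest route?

Paths from Osaka to Kanazawa:
Osaka-Kanazawa: 6
Osaka-Nagasaki-Fukuoka-Kanazawa: 6 + 10 + 5 = 21
Osaka-Nagasaki-Sendai-Kanazawa: 6 + 8 + 12 = 26
Osaka-Nagasaki-Kanazawa: 6 + 6 = 12
Shortest: 6 mi.

6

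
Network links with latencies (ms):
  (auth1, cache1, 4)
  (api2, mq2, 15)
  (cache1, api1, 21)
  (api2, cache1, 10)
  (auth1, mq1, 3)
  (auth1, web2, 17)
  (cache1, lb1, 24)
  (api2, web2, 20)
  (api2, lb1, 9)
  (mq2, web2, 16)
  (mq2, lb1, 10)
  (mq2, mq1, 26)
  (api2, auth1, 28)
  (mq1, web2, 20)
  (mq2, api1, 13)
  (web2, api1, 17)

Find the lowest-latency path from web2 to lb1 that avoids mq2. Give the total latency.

A few of the web2→lb1 routes:
web2-api2-lb1: 20 + 9 = 29
web2-mq1-auth1-cache1-api2-lb1: 20 + 3 + 4 + 10 + 9 = 46
web2-mq1-auth1-cache1-lb1: 20 + 3 + 4 + 24 = 51
web2-auth1-cache1-lb1: 17 + 4 + 24 = 45
web2-auth1-cache1-api2-lb1: 17 + 4 + 10 + 9 = 40
The minimum is 29 ms.

29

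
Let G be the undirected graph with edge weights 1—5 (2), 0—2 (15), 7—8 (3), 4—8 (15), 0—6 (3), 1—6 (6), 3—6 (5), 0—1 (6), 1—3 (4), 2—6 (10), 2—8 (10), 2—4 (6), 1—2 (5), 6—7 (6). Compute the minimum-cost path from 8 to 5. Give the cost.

Some routes from 8 to 5:
8 -> 2 -> 1 -> 5: 10 + 5 + 2 = 17
8 -> 7 -> 6 -> 3 -> 1 -> 5: 3 + 6 + 5 + 4 + 2 = 20
8 -> 7 -> 6 -> 1 -> 5: 3 + 6 + 6 + 2 = 17
8 -> 7 -> 6 -> 0 -> 1 -> 5: 3 + 6 + 3 + 6 + 2 = 20
8 -> 7 -> 6 -> 2 -> 1 -> 5: 3 + 6 + 10 + 5 + 2 = 26
Shortest: 17.

17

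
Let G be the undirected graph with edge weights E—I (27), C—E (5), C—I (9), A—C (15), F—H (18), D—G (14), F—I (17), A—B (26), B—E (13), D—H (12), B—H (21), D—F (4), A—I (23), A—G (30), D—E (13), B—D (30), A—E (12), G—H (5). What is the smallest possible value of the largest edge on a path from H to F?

12

Comparing a few candidate routes:
H-G-D-E-A-C-I-F: max(5, 14, 13, 12, 15, 9, 17) = 17
H-D-F: max(12, 4) = 12
H-G-D-E-C-I-F: max(5, 14, 13, 5, 9, 17) = 17
H-D-E-A-C-I-F: max(12, 13, 12, 15, 9, 17) = 17
H-D-E-C-I-F: max(12, 13, 5, 9, 17) = 17
H-G-D-F: max(5, 14, 4) = 14
Best route has worst link 12.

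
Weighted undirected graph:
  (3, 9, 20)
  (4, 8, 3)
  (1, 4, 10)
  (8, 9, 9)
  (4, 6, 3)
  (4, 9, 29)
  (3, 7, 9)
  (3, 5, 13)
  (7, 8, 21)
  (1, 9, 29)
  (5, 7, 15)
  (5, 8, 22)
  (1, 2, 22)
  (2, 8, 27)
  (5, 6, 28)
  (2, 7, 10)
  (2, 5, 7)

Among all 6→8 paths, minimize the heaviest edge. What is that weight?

3

Checking several routes:
6→4→1→2→7→5→8: max(3, 10, 22, 10, 15, 22) = 22
6→4→8: max(3, 3) = 3
6→4→1→2→7→3→9→8: max(3, 10, 22, 10, 9, 20, 9) = 22
6→4→1→2→7→5→3→9→8: max(3, 10, 22, 10, 15, 13, 20, 9) = 22
The minimum achievable maximum is 3.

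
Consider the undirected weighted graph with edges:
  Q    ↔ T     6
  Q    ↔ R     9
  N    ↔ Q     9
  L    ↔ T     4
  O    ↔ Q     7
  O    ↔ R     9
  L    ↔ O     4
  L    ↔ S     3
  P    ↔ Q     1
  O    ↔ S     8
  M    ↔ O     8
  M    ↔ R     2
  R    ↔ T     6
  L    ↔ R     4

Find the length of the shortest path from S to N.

22

Some routes from S to N:
S -> L -> T -> Q -> N: 3 + 4 + 6 + 9 = 22
S -> O -> Q -> N: 8 + 7 + 9 = 24
S -> L -> R -> T -> Q -> N: 3 + 4 + 6 + 6 + 9 = 28
S -> L -> R -> Q -> N: 3 + 4 + 9 + 9 = 25
S -> L -> O -> Q -> N: 3 + 4 + 7 + 9 = 23
S -> O -> L -> T -> Q -> N: 8 + 4 + 4 + 6 + 9 = 31
Shortest: 22.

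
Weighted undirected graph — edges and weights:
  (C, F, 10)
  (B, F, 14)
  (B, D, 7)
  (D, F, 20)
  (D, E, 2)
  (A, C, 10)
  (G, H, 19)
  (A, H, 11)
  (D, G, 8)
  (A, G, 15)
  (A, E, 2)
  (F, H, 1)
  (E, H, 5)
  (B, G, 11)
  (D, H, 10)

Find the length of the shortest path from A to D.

4

Checking several routes:
A -> H -> E -> D: 11 + 5 + 2 = 18
A -> E -> D: 2 + 2 = 4
A -> E -> H -> D: 2 + 5 + 10 = 17
Shortest: 4.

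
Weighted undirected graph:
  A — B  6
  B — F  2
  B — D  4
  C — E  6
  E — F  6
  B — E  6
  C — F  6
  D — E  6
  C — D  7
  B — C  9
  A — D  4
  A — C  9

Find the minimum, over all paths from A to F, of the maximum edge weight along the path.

A few of the A→F routes:
A -> D -> B -> F: max(4, 4, 2) = 4
A -> D -> B -> E -> C -> F: max(4, 4, 6, 6, 6) = 6
A -> D -> B -> E -> F: max(4, 4, 6, 6) = 6
Smallest bottleneck: 4.

4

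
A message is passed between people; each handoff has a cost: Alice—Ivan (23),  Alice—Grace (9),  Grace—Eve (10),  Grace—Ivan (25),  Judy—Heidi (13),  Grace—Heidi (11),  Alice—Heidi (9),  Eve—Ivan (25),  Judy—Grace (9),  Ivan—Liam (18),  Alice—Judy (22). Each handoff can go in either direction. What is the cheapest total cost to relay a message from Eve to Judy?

19

Some routes from Eve to Judy:
Eve→Grace→Alice→Heidi→Judy: 10 + 9 + 9 + 13 = 41
Eve→Grace→Alice→Judy: 10 + 9 + 22 = 41
Eve→Grace→Heidi→Judy: 10 + 11 + 13 = 34
Eve→Grace→Judy: 10 + 9 = 19
Eve→Grace→Heidi→Alice→Judy: 10 + 11 + 9 + 22 = 52
The minimum is 19.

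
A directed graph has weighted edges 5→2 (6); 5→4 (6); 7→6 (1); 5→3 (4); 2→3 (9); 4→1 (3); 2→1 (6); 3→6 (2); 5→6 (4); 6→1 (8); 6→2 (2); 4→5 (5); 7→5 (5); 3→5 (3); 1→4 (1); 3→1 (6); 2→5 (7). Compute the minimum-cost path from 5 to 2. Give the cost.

Paths from 5 to 2:
5 - 3 - 6 - 2: 4 + 2 + 2 = 8
5 - 2: 6
5 - 6 - 2: 4 + 2 = 6
Best route has total 6.

6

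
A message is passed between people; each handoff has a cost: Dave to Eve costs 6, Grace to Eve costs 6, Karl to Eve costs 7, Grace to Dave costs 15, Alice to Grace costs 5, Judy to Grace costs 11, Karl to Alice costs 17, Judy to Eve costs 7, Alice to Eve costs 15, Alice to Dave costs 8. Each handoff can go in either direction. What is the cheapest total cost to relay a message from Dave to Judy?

13

A few of the Dave→Judy routes:
Dave→Eve→Grace→Judy: 6 + 6 + 11 = 23
Dave→Alice→Grace→Eve→Judy: 8 + 5 + 6 + 7 = 26
Dave→Eve→Judy: 6 + 7 = 13
Dave→Grace→Judy: 15 + 11 = 26
Dave→Grace→Eve→Judy: 15 + 6 + 7 = 28
Dave→Alice→Grace→Judy: 8 + 5 + 11 = 24
The minimum is 13.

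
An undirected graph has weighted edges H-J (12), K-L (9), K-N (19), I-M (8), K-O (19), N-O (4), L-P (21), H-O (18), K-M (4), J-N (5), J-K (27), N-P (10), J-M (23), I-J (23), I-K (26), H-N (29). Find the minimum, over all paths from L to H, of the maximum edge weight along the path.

A few of the L→H routes:
L → K → O → N → J → H: max(9, 19, 4, 5, 12) = 19
L → K → N → J → H: max(9, 19, 5, 12) = 19
L → K → N → O → H: max(9, 19, 4, 18) = 19
L → P → N → J → H: max(21, 10, 5, 12) = 21
L → K → O → H: max(9, 19, 18) = 19
The minimum achievable maximum is 19.

19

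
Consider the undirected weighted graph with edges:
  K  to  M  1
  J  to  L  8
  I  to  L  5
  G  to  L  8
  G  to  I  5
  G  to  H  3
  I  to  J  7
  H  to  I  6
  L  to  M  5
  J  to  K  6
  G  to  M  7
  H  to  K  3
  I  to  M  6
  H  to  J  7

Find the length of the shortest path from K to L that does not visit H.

6

Some routes from K to L avoiding H:
K -> J -> L: 6 + 8 = 14
K -> M -> I -> L: 1 + 6 + 5 = 12
K -> M -> L: 1 + 5 = 6
K -> M -> G -> I -> L: 1 + 7 + 5 + 5 = 18
K -> J -> I -> L: 6 + 7 + 5 = 18
K -> M -> G -> L: 1 + 7 + 8 = 16
Best route has total 6.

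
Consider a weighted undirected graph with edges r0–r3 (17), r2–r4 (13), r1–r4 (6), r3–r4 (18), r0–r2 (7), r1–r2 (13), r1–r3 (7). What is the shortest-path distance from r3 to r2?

Routes from r3 to r2:
r3 → r1 → r4 → r2: 7 + 6 + 13 = 26
r3 → r4 → r1 → r2: 18 + 6 + 13 = 37
r3 → r0 → r2: 17 + 7 = 24
r3 → r4 → r2: 18 + 13 = 31
r3 → r1 → r2: 7 + 13 = 20
The minimum is 20.

20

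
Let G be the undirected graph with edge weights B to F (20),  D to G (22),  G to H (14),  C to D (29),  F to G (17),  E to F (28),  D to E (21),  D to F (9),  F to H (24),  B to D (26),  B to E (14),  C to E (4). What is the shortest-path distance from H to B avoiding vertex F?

Routes from H to B avoiding F:
H -> G -> D -> E -> B: 14 + 22 + 21 + 14 = 71
H -> G -> D -> B: 14 + 22 + 26 = 62
H -> G -> D -> C -> E -> B: 14 + 22 + 29 + 4 + 14 = 83
Best route has total 62.

62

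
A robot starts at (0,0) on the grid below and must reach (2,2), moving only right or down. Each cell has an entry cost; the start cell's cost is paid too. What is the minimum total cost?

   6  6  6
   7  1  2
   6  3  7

Cheapest: (0,0) → (0,1) → (1,1) → (1,2) → (2,2)
  6 + 6 + 1 + 2 + 7 = 22

22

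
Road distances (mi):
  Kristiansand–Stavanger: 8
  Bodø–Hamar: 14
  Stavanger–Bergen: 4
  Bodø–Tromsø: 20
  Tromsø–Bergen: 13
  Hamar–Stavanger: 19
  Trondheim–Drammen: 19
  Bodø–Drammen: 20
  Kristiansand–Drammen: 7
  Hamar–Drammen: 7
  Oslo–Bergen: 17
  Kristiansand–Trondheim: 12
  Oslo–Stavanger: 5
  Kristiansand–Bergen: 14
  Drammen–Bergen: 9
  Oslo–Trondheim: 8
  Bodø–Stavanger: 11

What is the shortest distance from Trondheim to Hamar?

Some routes from Trondheim to Hamar:
Trondheim→Oslo→Stavanger→Bergen→Drammen→Hamar: 8 + 5 + 4 + 9 + 7 = 33
Trondheim→Drammen→Hamar: 19 + 7 = 26
Trondheim→Kristiansand→Drammen→Hamar: 12 + 7 + 7 = 26
Trondheim→Oslo→Stavanger→Hamar: 8 + 5 + 19 = 32
Trondheim→Oslo→Stavanger→Kristiansand→Drammen→Hamar: 8 + 5 + 8 + 7 + 7 = 35
The minimum is 26 mi.

26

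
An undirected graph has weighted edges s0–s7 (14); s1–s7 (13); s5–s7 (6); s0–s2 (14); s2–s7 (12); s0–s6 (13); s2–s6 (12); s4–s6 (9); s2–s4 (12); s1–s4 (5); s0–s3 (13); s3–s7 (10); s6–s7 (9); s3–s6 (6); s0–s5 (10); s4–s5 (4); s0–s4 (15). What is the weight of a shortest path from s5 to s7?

6

Checking several routes:
s5 → s4 → s6 → s7: 4 + 9 + 9 = 22
s5 → s7: 6
s5 → s4 → s1 → s7: 4 + 5 + 13 = 22
Shortest: 6.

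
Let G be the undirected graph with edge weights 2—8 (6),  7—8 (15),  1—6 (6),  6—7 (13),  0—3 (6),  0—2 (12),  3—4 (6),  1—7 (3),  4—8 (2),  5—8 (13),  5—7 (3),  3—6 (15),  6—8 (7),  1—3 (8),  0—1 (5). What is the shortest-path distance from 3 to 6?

Checking several routes:
3 - 6: 15
3 - 0 - 1 - 6: 6 + 5 + 6 = 17
3 - 1 - 6: 8 + 6 = 14
3 - 1 - 7 - 6: 8 + 3 + 13 = 24
3 - 0 - 1 - 7 - 6: 6 + 5 + 3 + 13 = 27
3 - 4 - 8 - 6: 6 + 2 + 7 = 15
The minimum is 14.

14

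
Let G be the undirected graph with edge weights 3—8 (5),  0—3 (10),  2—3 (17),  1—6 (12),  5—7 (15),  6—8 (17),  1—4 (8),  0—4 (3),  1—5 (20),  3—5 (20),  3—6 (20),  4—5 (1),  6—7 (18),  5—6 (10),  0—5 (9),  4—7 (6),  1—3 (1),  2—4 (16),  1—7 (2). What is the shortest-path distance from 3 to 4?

9

Some routes from 3 to 4:
3-1-7-4: 1 + 2 + 6 = 9
3-0-4: 10 + 3 = 13
3-1-4: 1 + 8 = 9
3-1-7-5-4: 1 + 2 + 15 + 1 = 19
The minimum is 9.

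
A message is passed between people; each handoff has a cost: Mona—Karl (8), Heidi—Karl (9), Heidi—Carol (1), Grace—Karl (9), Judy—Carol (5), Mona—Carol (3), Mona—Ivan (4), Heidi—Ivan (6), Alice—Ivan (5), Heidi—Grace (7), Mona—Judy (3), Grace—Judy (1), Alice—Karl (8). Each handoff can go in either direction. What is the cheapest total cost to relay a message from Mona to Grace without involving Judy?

A few of the Mona→Grace routes:
Mona-Carol-Heidi-Grace: 3 + 1 + 7 = 11
Mona-Ivan-Heidi-Grace: 4 + 6 + 7 = 17
Mona-Carol-Heidi-Karl-Grace: 3 + 1 + 9 + 9 = 22
Mona-Karl-Grace: 8 + 9 = 17
Mona-Ivan-Alice-Karl-Grace: 4 + 5 + 8 + 9 = 26
Mona-Karl-Heidi-Grace: 8 + 9 + 7 = 24
The minimum is 11.

11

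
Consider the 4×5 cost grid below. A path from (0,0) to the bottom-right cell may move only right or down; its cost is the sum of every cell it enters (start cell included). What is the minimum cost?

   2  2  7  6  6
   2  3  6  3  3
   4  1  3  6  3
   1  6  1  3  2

Path [0,0] [0,1] [1,1] [2,1] [2,2] [3,2] [3,3] [3,4]: 2 + 2 + 3 + 1 + 3 + 1 + 3 + 2 = 17.
(Top row then right column would cost 31.)

17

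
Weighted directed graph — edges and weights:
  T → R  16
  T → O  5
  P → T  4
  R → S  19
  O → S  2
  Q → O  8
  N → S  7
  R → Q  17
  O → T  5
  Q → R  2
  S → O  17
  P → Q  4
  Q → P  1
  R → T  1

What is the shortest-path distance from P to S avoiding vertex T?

14

Candidate routes:
P -> Q -> O -> S: 4 + 8 + 2 = 14
P -> Q -> R -> S: 4 + 2 + 19 = 25
Best route has total 14.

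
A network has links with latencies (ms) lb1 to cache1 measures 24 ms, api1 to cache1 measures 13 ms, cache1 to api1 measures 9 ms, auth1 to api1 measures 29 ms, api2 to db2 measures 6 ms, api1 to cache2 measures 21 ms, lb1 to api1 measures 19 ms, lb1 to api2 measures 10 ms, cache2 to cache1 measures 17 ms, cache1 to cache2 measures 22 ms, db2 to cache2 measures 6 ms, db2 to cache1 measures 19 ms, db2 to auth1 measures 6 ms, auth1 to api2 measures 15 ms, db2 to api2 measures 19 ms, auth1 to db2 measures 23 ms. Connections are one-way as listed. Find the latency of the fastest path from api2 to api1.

Routes from api2 to api1:
api2 → db2 → cache1 → api1: 6 + 19 + 9 = 34
api2 → db2 → auth1 → api1: 6 + 6 + 29 = 41
api2 → db2 → cache2 → cache1 → api1: 6 + 6 + 17 + 9 = 38
The minimum is 34 ms.

34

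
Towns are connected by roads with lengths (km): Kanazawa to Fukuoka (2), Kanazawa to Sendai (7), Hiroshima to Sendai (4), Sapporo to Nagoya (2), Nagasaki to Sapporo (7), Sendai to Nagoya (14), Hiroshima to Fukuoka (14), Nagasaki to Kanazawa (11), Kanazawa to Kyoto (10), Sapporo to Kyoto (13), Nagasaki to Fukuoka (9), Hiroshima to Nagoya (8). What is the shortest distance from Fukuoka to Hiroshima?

13

Comparing a few candidate routes:
Fukuoka - Hiroshima: 14
Fukuoka - Kanazawa - Sendai - Nagoya - Hiroshima: 2 + 7 + 14 + 8 = 31
Fukuoka - Nagasaki - Sapporo - Nagoya - Hiroshima: 9 + 7 + 2 + 8 = 26
Fukuoka - Kanazawa - Sendai - Hiroshima: 2 + 7 + 4 = 13
Fukuoka - Kanazawa - Nagasaki - Sapporo - Nagoya - Hiroshima: 2 + 11 + 7 + 2 + 8 = 30
The minimum is 13 km.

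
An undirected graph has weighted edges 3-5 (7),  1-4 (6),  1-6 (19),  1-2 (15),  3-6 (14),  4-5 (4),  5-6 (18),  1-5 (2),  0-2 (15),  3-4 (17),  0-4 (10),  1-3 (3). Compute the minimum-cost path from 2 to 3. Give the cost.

A few of the 2→3 routes:
2 - 0 - 4 - 5 - 1 - 3: 15 + 10 + 4 + 2 + 3 = 34
2 - 1 - 3: 15 + 3 = 18
2 - 1 - 5 - 3: 15 + 2 + 7 = 24
2 - 1 - 4 - 5 - 3: 15 + 6 + 4 + 7 = 32
2 - 0 - 4 - 5 - 3: 15 + 10 + 4 + 7 = 36
2 - 0 - 4 - 1 - 3: 15 + 10 + 6 + 3 = 34
Best route has total 18.

18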